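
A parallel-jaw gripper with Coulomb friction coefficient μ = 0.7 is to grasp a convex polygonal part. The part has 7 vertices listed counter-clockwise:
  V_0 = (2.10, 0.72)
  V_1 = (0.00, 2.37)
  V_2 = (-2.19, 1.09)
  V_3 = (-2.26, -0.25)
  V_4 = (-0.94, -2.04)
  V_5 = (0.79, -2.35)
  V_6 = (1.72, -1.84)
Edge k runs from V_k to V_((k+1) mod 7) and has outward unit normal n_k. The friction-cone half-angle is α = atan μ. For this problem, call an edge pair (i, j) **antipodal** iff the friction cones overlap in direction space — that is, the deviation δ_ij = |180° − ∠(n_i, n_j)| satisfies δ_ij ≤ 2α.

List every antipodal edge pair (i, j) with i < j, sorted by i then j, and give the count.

count = 10; pairs: (0,2), (0,3), (0,4), (0,5), (1,4), (1,5), (1,6), (2,5), (2,6), (3,6)

α = atan 0.7 = 34.99°;  2α = 69.98°
n_0 = (+0.6178, +0.7863)
n_1 = (-0.5046, +0.8633)
n_2 = (-0.9986, +0.0522)
n_3 = (-0.8048, -0.5935)
n_4 = (-0.1764, -0.9843)
n_5 = (+0.4808, -0.8768)
n_6 = (+0.9892, -0.1468)
  (0,1): δ = 111.54°  ·
  (0,2): δ = 54.83°  ✓
  (0,3): δ = 15.44°  ✓
  (0,4): δ = 28.00°  ✓
  (0,5): δ = 66.90°  ✓
  (0,6): δ = 119.71°  ·
  (1,2): δ = 123.30°  ·
  (1,3): δ = 83.90°  ·
  (1,4): δ = 40.46°  ✓
  (1,5): δ = 1.57°  ✓
  (1,6): δ = 51.25°  ✓
  (2,3): δ = 140.60°  ·
  (2,4): δ = 97.17°  ·
  (2,5): δ = 58.27°  ✓
  (2,6): δ = 5.45°  ✓
  (3,4): δ = 136.57°  ·
  (3,5): δ = 97.67°  ·
  (3,6): δ = 44.85°  ✓
  (4,5): δ = 141.10°  ·
  (4,6): δ = 88.28°  ·
  (5,6): δ = 127.18°  ·
antipodal pairs: 10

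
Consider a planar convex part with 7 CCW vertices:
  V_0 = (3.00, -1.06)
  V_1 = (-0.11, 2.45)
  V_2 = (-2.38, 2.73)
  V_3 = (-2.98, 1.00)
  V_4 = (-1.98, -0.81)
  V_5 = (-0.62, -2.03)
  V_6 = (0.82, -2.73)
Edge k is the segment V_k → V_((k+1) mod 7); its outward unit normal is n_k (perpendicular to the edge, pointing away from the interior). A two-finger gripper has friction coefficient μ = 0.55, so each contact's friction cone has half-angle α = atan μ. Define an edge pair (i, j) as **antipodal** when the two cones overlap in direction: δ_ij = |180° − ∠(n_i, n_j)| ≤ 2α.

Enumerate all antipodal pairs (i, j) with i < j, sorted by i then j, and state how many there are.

count = 8; pairs: (0,3), (0,4), (0,5), (1,3), (1,4), (1,5), (1,6), (2,6)

α = atan 0.55 = 28.81°;  2α = 57.62°
n_0 = (+0.7485, +0.6632)
n_1 = (+0.1224, +0.9925)
n_2 = (-0.9448, +0.3277)
n_3 = (-0.8753, -0.4836)
n_4 = (-0.6678, -0.7444)
n_5 = (-0.4372, -0.8994)
n_6 = (+0.6081, -0.7938)
  (0,1): δ = 138.57°  ·
  (0,2): δ = 60.67°  ·
  (0,3): δ = 12.62°  ✓
  (0,4): δ = 6.56°  ✓
  (0,5): δ = 22.53°  ✓
  (0,6): δ = 85.91°  ·
  (1,2): δ = 102.10°  ·
  (1,3): δ = 54.05°  ✓
  (1,4): δ = 34.86°  ✓
  (1,5): δ = 18.89°  ✓
  (1,6): δ = 44.49°  ✓
  (2,3): δ = 131.95°  ·
  (2,4): δ = 112.77°  ·
  (2,5): δ = 96.80°  ·
  (2,6): δ = 33.42°  ✓
  (3,4): δ = 160.81°  ·
  (3,5): δ = 144.84°  ·
  (3,6): δ = 81.47°  ·
  (4,5): δ = 164.03°  ·
  (4,6): δ = 100.65°  ·
  (5,6): δ = 116.62°  ·
antipodal pairs: 8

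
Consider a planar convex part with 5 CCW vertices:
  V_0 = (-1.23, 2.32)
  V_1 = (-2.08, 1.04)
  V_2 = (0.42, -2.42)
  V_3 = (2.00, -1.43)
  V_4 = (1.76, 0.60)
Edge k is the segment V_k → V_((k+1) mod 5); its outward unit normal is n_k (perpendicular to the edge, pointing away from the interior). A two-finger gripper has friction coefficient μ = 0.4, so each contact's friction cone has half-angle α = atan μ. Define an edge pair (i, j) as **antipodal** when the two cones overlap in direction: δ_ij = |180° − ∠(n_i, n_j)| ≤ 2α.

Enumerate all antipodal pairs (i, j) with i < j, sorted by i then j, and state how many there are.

count = 4; pairs: (0,2), (0,3), (1,3), (1,4)

α = atan 0.4 = 21.80°;  2α = 43.60°
n_0 = (-0.8331, +0.5532)
n_1 = (-0.8106, -0.5857)
n_2 = (+0.5310, -0.8474)
n_3 = (+0.9931, +0.1174)
n_4 = (+0.4986, +0.8668)
  (0,1): δ = 110.56°  ·
  (0,2): δ = 24.34°  ✓
  (0,3): δ = 40.33°  ✓
  (0,4): δ = 93.68°  ·
  (1,2): δ = 93.78°  ·
  (1,3): δ = 29.11°  ✓
  (1,4): δ = 24.24°  ✓
  (2,3): δ = 115.33°  ·
  (2,4): δ = 61.98°  ·
  (3,4): δ = 126.65°  ·
antipodal pairs: 4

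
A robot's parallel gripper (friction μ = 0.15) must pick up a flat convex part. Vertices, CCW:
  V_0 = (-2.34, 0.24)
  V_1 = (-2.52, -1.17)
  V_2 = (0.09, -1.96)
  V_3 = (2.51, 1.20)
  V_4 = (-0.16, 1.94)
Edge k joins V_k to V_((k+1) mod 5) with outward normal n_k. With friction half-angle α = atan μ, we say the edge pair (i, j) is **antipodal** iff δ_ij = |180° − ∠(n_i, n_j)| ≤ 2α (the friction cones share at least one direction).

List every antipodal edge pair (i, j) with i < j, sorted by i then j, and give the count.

count = 2; pairs: (1,3), (2,4)

α = atan 0.15 = 8.53°;  2α = 17.06°
n_0 = (-0.9919, +0.1266)
n_1 = (-0.2897, -0.9571)
n_2 = (+0.7939, -0.6080)
n_3 = (+0.2671, +0.9637)
n_4 = (-0.6149, +0.7886)
  (0,1): δ = 99.57°  ·
  (0,2): δ = 30.17°  ·
  (0,3): δ = 81.78°  ·
  (0,4): δ = 135.22°  ·
  (1,2): δ = 110.61°  ·
  (1,3): δ = 1.35°  ✓
  (1,4): δ = 54.79°  ·
  (2,3): δ = 68.05°  ·
  (2,4): δ = 14.61°  ✓
  (3,4): δ = 126.56°  ·
antipodal pairs: 2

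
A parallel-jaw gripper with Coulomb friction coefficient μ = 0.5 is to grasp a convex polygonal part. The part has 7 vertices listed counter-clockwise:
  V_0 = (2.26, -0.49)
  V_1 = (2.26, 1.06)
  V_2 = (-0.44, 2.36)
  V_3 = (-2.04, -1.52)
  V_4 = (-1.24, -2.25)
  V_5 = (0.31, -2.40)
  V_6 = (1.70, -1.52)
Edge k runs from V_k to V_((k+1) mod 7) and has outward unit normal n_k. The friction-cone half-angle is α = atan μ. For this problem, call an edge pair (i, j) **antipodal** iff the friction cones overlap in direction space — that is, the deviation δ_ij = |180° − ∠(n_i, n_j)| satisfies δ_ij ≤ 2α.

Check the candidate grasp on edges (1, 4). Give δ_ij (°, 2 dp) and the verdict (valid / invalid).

α = atan 0.5 = 26.57°;  2α = 53.13°
edge 1: e_1 = (-2.70, +1.30);  n_1 = (+0.4338, +0.9010)
edge 4: e_4 = (+1.55, -0.15);  n_4 = (-0.0963, -0.9954)
∠(n_1, n_4) = 159.82°
δ = |180° − 159.82°| = 20.18°
20.18° ≤ 2α = 53.13°  →  valid

δ = 20.18°, valid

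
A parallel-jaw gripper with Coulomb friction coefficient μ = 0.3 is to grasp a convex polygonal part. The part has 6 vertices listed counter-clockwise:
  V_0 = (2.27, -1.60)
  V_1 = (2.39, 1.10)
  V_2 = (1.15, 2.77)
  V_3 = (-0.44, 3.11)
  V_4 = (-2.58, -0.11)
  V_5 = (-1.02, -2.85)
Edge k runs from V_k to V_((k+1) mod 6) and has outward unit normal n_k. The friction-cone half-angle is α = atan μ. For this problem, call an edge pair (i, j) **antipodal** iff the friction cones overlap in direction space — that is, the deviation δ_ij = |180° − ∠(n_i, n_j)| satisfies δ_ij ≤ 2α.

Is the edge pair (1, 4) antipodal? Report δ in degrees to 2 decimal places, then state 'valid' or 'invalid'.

α = atan 0.3 = 16.70°;  2α = 33.40°
edge 1: e_1 = (-1.24, +1.67);  n_1 = (+0.8029, +0.5961)
edge 4: e_4 = (+1.56, -2.74);  n_4 = (-0.8690, -0.4948)
∠(n_1, n_4) = 173.06°
δ = |180° − 173.06°| = 6.94°
6.94° ≤ 2α = 33.40°  →  valid

δ = 6.94°, valid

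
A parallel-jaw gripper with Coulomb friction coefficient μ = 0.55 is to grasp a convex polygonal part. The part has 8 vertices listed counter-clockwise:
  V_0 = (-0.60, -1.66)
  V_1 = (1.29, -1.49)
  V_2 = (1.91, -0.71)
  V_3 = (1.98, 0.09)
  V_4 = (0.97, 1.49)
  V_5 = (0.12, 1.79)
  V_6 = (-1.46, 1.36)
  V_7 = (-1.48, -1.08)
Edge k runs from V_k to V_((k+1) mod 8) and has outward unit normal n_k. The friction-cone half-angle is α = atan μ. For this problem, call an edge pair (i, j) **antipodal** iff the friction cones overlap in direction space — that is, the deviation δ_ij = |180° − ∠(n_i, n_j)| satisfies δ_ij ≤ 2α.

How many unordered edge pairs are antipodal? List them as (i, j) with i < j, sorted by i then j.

count = 9; pairs: (0,4), (0,5), (1,5), (1,6), (2,6), (3,6), (3,7), (4,7), (5,7)

α = atan 0.55 = 28.81°;  2α = 57.62°
n_0 = (+0.0896, -0.9960)
n_1 = (+0.7828, -0.6222)
n_2 = (+0.9962, -0.0872)
n_3 = (+0.8110, +0.5851)
n_4 = (+0.3328, +0.9430)
n_5 = (-0.2626, +0.9649)
n_6 = (-1.0000, +0.0082)
n_7 = (-0.5503, -0.8350)
  (0,1): δ = 133.62°  ·
  (0,2): δ = 100.14°  ·
  (0,3): δ = 59.33°  ·
  (0,4): δ = 24.58°  ✓
  (0,5): δ = 10.08°  ✓
  (0,6): δ = 84.39°  ·
  (0,7): δ = 141.47°  ·
  (1,2): δ = 146.52°  ·
  (1,3): δ = 105.71°  ·
  (1,4): δ = 70.96°  ·
  (1,5): δ = 36.30°  ✓
  (1,6): δ = 38.01°  ✓
  (1,7): δ = 95.09°  ·
  (2,3): δ = 139.19°  ·
  (2,4): δ = 104.44°  ·
  (2,5): δ = 69.77°  ·
  (2,6): δ = 4.53°  ✓
  (2,7): δ = 61.61°  ·
  (3,4): δ = 145.25°  ·
  (3,5): δ = 110.58°  ·
  (3,6): δ = 36.28°  ✓
  (3,7): δ = 20.80°  ✓
  (4,5): δ = 145.34°  ·
  (4,6): δ = 71.03°  ·
  (4,7): δ = 13.95°  ✓
  (5,6): δ = 105.69°  ·
  (5,7): δ = 48.61°  ✓
  (6,7): δ = 122.92°  ·
antipodal pairs: 9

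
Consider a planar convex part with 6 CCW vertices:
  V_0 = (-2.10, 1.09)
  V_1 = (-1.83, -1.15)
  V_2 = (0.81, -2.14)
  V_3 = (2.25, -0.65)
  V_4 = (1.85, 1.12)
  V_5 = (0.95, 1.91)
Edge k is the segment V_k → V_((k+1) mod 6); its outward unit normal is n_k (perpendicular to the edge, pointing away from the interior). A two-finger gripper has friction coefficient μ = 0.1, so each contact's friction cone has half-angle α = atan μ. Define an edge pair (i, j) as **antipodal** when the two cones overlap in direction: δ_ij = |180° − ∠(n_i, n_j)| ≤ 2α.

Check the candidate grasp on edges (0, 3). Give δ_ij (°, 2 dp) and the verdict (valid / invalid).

α = atan 0.1 = 5.71°;  2α = 11.42°
edge 0: e_0 = (+0.27, -2.24);  n_0 = (-0.9928, -0.1197)
edge 3: e_3 = (-0.40, +1.77);  n_3 = (+0.9754, +0.2204)
∠(n_0, n_3) = 174.14°
δ = |180° − 174.14°| = 5.86°
5.86° ≤ 2α = 11.42°  →  valid

δ = 5.86°, valid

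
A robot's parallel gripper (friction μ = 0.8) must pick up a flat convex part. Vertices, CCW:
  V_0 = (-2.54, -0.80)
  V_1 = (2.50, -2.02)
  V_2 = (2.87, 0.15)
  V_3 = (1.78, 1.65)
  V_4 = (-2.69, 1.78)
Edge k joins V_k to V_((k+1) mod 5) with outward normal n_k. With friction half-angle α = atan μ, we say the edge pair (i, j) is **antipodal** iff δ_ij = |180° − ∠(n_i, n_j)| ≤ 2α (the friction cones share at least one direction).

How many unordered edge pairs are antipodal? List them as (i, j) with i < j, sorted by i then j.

α = atan 0.8 = 38.66°;  2α = 77.32°
n_0 = (-0.2353, -0.9719)
n_1 = (+0.9858, -0.1681)
n_2 = (+0.8090, +0.5879)
n_3 = (+0.0291, +0.9996)
n_4 = (-0.9983, -0.0580)
  (0,1): δ = 86.07°  ·
  (0,2): δ = 40.39°  ✓
  (0,3): δ = 11.94°  ✓
  (0,4): δ = 106.93°  ·
  (1,2): δ = 134.32°  ·
  (1,3): δ = 81.99°  ·
  (1,4): δ = 13.00°  ✓
  (2,3): δ = 127.67°  ·
  (2,4): δ = 32.68°  ✓
  (3,4): δ = 85.01°  ·
antipodal pairs: 4

count = 4; pairs: (0,2), (0,3), (1,4), (2,4)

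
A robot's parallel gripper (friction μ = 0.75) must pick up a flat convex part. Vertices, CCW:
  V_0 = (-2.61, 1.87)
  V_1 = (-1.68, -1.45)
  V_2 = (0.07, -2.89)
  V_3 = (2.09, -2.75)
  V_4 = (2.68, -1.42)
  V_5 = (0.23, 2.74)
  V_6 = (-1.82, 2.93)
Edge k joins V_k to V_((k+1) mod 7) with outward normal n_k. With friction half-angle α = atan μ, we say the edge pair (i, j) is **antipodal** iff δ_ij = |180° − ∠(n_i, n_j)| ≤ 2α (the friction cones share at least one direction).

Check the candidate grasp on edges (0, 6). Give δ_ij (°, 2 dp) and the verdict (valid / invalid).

α = atan 0.75 = 36.87°;  2α = 73.74°
edge 0: e_0 = (+0.93, -3.32);  n_0 = (-0.9629, -0.2697)
edge 6: e_6 = (-0.79, -1.06);  n_6 = (-0.8018, +0.5976)
∠(n_0, n_6) = 52.35°
δ = |180° − 52.35°| = 127.65°
127.65° > 2α = 73.74°  →  invalid

δ = 127.65°, invalid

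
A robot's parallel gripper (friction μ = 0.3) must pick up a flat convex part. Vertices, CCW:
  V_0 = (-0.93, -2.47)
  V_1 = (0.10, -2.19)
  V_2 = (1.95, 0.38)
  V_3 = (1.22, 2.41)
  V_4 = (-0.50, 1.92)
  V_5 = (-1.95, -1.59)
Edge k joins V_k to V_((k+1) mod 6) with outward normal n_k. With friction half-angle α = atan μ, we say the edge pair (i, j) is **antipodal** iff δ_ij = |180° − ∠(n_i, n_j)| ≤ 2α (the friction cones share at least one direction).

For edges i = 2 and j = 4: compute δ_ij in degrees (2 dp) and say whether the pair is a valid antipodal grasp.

α = atan 0.3 = 16.70°;  2α = 33.40°
edge 2: e_2 = (-0.73, +2.03);  n_2 = (+0.9410, +0.3384)
edge 4: e_4 = (-1.45, -3.51);  n_4 = (-0.9242, +0.3818)
∠(n_2, n_4) = 137.78°
δ = |180° − 137.78°| = 42.22°
42.22° > 2α = 33.40°  →  invalid

δ = 42.22°, invalid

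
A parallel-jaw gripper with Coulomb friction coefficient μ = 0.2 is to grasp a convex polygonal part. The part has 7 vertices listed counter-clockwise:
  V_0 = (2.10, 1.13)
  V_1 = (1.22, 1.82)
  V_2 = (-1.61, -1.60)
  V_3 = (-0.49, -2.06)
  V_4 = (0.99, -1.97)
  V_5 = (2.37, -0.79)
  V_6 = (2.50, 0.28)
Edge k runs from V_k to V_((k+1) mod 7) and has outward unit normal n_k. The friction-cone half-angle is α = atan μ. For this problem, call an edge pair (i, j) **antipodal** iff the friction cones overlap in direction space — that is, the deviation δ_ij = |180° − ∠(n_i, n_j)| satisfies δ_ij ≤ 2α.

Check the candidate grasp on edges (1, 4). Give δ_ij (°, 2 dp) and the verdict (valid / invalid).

α = atan 0.2 = 11.31°;  2α = 22.62°
edge 1: e_1 = (-2.83, -3.42);  n_1 = (-0.7704, +0.6375)
edge 4: e_4 = (+1.38, +1.18);  n_4 = (+0.6499, -0.7600)
∠(n_1, n_4) = 170.14°
δ = |180° − 170.14°| = 9.86°
9.86° ≤ 2α = 22.62°  →  valid

δ = 9.86°, valid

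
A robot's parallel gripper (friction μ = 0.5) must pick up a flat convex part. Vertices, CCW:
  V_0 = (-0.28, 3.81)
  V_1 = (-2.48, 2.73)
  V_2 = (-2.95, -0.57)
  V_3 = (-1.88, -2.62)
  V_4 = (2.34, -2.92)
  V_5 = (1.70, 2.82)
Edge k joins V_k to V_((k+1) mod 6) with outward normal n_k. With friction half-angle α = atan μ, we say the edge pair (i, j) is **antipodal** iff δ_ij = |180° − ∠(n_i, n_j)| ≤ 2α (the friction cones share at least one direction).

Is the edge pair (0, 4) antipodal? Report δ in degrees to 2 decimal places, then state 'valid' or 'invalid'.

α = atan 0.5 = 26.57°;  2α = 53.13°
edge 0: e_0 = (-2.20, -1.08);  n_0 = (-0.4407, +0.8977)
edge 4: e_4 = (-0.64, +5.74);  n_4 = (+0.9938, +0.1108)
∠(n_0, n_4) = 109.78°
δ = |180° − 109.78°| = 70.22°
70.22° > 2α = 53.13°  →  invalid

δ = 70.22°, invalid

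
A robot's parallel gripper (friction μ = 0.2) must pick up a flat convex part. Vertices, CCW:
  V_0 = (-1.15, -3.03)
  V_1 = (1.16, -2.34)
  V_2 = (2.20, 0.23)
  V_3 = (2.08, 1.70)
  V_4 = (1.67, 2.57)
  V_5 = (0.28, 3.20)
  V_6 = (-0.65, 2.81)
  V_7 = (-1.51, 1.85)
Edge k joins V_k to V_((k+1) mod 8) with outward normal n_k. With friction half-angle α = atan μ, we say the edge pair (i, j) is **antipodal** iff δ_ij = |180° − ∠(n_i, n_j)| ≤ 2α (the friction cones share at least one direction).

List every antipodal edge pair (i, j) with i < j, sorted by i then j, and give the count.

α = atan 0.2 = 11.31°;  2α = 22.62°
n_0 = (+0.2862, -0.9582)
n_1 = (+0.9270, -0.3751)
n_2 = (+0.9967, +0.0814)
n_3 = (+0.9046, +0.4263)
n_4 = (+0.4128, +0.9108)
n_5 = (-0.3867, +0.9222)
n_6 = (-0.7448, +0.6672)
n_7 = (-0.9973, -0.0736)
  (0,1): δ = 128.66°  ·
  (0,2): δ = 101.96°  ·
  (0,3): δ = 81.40°  ·
  (0,4): δ = 41.01°  ·
  (0,5): δ = 6.12°  ✓
  (0,6): δ = 31.51°  ·
  (0,7): δ = 77.59°  ·
  (1,2): δ = 153.30°  ·
  (1,3): δ = 132.74°  ·
  (1,4): δ = 92.35°  ·
  (1,5): δ = 45.22°  ·
  (1,6): δ = 19.82°  ✓
  (1,7): δ = 26.25°  ·
  (2,3): δ = 159.43°  ·
  (2,4): δ = 119.05°  ·
  (2,5): δ = 71.92°  ·
  (2,6): δ = 46.52°  ·
  (2,7): δ = 0.45°  ✓
  (3,4): δ = 139.61°  ·
  (3,5): δ = 92.48°  ·
  (3,6): δ = 67.09°  ·
  (3,7): δ = 21.01°  ✓
  (4,5): δ = 132.87°  ·
  (4,6): δ = 107.47°  ·
  (4,7): δ = 61.40°  ·
  (5,6): δ = 154.61°  ·
  (5,7): δ = 108.53°  ·
  (6,7): δ = 133.93°  ·
antipodal pairs: 4

count = 4; pairs: (0,5), (1,6), (2,7), (3,7)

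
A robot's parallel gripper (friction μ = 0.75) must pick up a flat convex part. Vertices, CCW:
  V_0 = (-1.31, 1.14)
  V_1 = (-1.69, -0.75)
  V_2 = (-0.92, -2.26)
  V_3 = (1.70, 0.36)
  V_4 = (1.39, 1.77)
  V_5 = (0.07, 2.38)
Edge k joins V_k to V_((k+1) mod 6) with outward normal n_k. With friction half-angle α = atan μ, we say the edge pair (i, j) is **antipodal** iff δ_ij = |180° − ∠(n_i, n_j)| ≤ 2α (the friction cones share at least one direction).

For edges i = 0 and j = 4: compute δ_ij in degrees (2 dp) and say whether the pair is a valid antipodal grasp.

α = atan 0.75 = 36.87°;  2α = 73.74°
edge 0: e_0 = (-0.38, -1.89);  n_0 = (-0.9804, +0.1971)
edge 4: e_4 = (-1.32, +0.61);  n_4 = (+0.4195, +0.9078)
∠(n_0, n_4) = 103.43°
δ = |180° − 103.43°| = 76.57°
76.57° > 2α = 73.74°  →  invalid

δ = 76.57°, invalid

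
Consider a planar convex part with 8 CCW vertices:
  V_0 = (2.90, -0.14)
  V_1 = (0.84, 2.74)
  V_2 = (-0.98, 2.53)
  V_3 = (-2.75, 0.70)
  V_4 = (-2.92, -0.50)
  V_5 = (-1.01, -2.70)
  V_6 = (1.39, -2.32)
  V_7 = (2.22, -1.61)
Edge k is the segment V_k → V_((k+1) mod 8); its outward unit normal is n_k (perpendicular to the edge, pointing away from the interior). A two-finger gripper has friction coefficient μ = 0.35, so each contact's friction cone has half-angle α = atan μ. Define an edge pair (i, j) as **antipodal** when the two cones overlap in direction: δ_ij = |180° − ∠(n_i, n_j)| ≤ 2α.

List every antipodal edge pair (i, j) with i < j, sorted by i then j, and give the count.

α = atan 0.35 = 19.29°;  2α = 38.58°
n_0 = (+0.8134, +0.5818)
n_1 = (-0.1146, +0.9934)
n_2 = (-0.7188, +0.6952)
n_3 = (-0.9901, +0.1403)
n_4 = (-0.7551, -0.6556)
n_5 = (+0.1564, -0.9877)
n_6 = (+0.6500, -0.7599)
n_7 = (+0.9076, -0.4198)
  (0,1): δ = 118.99°  ·
  (0,2): δ = 79.62°  ·
  (0,3): δ = 43.64°  ·
  (0,4): δ = 5.39°  ✓
  (0,5): δ = 63.42°  ·
  (0,6): δ = 94.97°  ·
  (0,7): δ = 119.60°  ·
  (1,2): δ = 140.63°  ·
  (1,3): δ = 104.65°  ·
  (1,4): δ = 55.62°  ·
  (1,5): δ = 2.42°  ✓
  (1,6): δ = 33.96°  ✓
  (1,7): δ = 58.59°  ·
  (2,3): δ = 144.02°  ·
  (2,4): δ = 94.99°  ·
  (2,5): δ = 36.96°  ✓
  (2,6): δ = 5.41°  ✓
  (2,7): δ = 19.22°  ✓
  (3,4): δ = 130.97°  ·
  (3,5): δ = 72.94°  ·
  (3,6): δ = 41.39°  ·
  (3,7): δ = 16.76°  ✓
  (4,5): δ = 121.97°  ·
  (4,6): δ = 90.42°  ·
  (4,7): δ = 65.79°  ·
  (5,6): δ = 148.45°  ·
  (5,7): δ = 123.82°  ·
  (6,7): δ = 155.37°  ·
antipodal pairs: 7

count = 7; pairs: (0,4), (1,5), (1,6), (2,5), (2,6), (2,7), (3,7)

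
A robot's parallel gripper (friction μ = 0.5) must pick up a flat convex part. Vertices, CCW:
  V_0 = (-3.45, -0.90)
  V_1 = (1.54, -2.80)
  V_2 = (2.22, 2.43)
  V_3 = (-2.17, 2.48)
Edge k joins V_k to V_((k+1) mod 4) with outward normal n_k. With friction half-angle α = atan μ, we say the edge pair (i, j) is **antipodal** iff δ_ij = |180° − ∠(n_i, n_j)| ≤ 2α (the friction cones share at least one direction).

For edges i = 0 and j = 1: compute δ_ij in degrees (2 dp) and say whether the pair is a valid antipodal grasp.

α = atan 0.5 = 26.57°;  2α = 53.13°
edge 0: e_0 = (+4.99, -1.90);  n_0 = (-0.3558, -0.9345)
edge 1: e_1 = (+0.68, +5.23);  n_1 = (+0.9917, -0.1289)
∠(n_0, n_1) = 103.44°
δ = |180° − 103.44°| = 76.56°
76.56° > 2α = 53.13°  →  invalid

δ = 76.56°, invalid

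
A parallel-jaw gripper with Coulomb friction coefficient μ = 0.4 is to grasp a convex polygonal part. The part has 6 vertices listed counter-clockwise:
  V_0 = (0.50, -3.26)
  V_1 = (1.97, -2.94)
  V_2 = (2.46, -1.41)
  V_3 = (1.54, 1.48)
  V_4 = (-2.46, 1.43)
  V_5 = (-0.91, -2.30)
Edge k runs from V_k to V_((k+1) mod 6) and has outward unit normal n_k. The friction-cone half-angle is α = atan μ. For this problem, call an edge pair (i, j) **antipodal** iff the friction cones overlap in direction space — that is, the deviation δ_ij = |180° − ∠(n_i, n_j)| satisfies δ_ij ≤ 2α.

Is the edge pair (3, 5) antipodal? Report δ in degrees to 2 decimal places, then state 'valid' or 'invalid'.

δ = 34.97°, valid

α = atan 0.4 = 21.80°;  2α = 43.60°
edge 3: e_3 = (-4.00, -0.05);  n_3 = (-0.0125, +0.9999)
edge 5: e_5 = (+1.41, -0.96);  n_5 = (-0.5628, -0.8266)
∠(n_3, n_5) = 145.03°
δ = |180° − 145.03°| = 34.97°
34.97° ≤ 2α = 43.60°  →  valid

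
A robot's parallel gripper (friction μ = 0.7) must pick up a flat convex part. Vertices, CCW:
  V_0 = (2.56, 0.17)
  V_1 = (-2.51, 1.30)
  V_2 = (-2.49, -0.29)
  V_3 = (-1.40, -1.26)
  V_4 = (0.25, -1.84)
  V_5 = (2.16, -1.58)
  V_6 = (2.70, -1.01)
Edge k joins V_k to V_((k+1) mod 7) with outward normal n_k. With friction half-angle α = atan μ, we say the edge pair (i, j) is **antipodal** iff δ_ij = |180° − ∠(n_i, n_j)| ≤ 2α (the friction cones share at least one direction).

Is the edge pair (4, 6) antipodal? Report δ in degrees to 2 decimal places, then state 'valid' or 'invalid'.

δ = 90.99°, invalid

α = atan 0.7 = 34.99°;  2α = 69.98°
edge 4: e_4 = (+1.91, +0.26);  n_4 = (+0.1349, -0.9909)
edge 6: e_6 = (-0.14, +1.18);  n_6 = (+0.9930, +0.1178)
∠(n_4, n_6) = 89.01°
δ = |180° − 89.01°| = 90.99°
90.99° > 2α = 69.98°  →  invalid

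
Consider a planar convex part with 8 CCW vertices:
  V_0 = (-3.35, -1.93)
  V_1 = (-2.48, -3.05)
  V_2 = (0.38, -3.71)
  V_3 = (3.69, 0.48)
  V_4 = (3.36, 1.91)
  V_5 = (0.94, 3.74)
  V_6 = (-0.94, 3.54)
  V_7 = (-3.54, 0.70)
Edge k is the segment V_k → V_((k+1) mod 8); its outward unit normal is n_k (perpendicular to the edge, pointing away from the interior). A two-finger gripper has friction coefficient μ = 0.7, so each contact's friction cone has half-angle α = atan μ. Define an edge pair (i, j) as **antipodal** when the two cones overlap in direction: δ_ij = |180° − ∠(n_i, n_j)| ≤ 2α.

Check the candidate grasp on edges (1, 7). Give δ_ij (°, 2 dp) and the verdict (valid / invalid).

δ = 107.13°, invalid

α = atan 0.7 = 34.99°;  2α = 69.98°
edge 1: e_1 = (+2.86, -0.66);  n_1 = (-0.2249, -0.9744)
edge 7: e_7 = (+0.19, -2.63);  n_7 = (-0.9974, -0.0721)
∠(n_1, n_7) = 72.87°
δ = |180° − 72.87°| = 107.13°
107.13° > 2α = 69.98°  →  invalid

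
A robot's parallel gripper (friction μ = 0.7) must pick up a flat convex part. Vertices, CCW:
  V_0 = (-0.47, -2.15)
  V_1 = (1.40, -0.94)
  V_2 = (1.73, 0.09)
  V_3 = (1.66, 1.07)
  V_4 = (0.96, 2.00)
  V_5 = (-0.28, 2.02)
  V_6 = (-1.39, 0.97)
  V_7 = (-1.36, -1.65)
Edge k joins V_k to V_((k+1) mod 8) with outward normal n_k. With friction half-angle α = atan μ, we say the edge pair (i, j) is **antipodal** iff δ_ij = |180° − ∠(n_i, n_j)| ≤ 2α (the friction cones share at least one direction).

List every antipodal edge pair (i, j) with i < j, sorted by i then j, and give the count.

count = 11; pairs: (0,4), (0,5), (0,6), (1,5), (1,6), (2,5), (2,6), (2,7), (3,6), (3,7), (4,7)

α = atan 0.7 = 34.99°;  2α = 69.98°
n_0 = (+0.5433, -0.8396)
n_1 = (+0.9523, -0.3051)
n_2 = (+0.9975, +0.0712)
n_3 = (+0.7990, +0.6014)
n_4 = (+0.0161, +0.9999)
n_5 = (-0.6872, +0.7265)
n_6 = (-0.9999, -0.0114)
n_7 = (-0.4898, -0.8718)
  (0,1): δ = 140.67°  ·
  (0,2): δ = 118.82°  ·
  (0,3): δ = 85.94°  ·
  (0,4): δ = 33.83°  ✓
  (0,5): δ = 10.50°  ✓
  (0,6): δ = 57.75°  ✓
  (0,7): δ = 117.77°  ·
  (1,2): δ = 158.15°  ·
  (1,3): δ = 125.27°  ·
  (1,4): δ = 73.16°  ·
  (1,5): δ = 28.83°  ✓
  (1,6): δ = 18.42°  ✓
  (1,7): δ = 78.44°  ·
  (2,3): δ = 147.12°  ·
  (2,4): δ = 95.01°  ·
  (2,5): δ = 50.68°  ✓
  (2,6): δ = 3.43°  ✓
  (2,7): δ = 56.59°  ✓
  (3,4): δ = 127.89°  ·
  (3,5): δ = 83.56°  ·
  (3,6): δ = 36.31°  ✓
  (3,7): δ = 23.70°  ✓
  (4,5): δ = 135.67°  ·
  (4,6): δ = 88.42°  ·
  (4,7): δ = 28.40°  ✓
  (5,6): δ = 132.75°  ·
  (5,7): δ = 72.74°  ·
  (6,7): δ = 119.98°  ·
antipodal pairs: 11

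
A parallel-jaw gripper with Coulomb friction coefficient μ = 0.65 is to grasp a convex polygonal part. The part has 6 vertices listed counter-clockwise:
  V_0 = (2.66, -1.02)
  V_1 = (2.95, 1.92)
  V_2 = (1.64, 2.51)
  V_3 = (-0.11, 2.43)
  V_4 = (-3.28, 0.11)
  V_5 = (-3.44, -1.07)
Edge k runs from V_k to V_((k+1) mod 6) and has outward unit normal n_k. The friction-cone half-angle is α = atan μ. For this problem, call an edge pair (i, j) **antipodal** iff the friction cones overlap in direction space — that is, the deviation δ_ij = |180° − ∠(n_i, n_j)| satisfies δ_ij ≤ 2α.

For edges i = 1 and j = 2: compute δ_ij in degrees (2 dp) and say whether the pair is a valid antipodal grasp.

α = atan 0.65 = 33.02°;  2α = 66.05°
edge 1: e_1 = (-1.31, +0.59);  n_1 = (+0.4107, +0.9118)
edge 2: e_2 = (-1.75, -0.08);  n_2 = (-0.0457, +0.9990)
∠(n_1, n_2) = 26.86°
δ = |180° − 26.86°| = 153.14°
153.14° > 2α = 66.05°  →  invalid

δ = 153.14°, invalid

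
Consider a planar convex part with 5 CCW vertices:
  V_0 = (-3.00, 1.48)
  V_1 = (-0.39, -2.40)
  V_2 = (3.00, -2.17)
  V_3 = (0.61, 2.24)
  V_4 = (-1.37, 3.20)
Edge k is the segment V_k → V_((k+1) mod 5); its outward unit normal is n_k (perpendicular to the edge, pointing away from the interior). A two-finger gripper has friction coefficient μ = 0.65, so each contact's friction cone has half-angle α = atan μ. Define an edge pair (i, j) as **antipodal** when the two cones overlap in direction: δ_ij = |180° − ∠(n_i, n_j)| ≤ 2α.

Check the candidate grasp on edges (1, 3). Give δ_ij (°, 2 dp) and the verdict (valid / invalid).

δ = 29.75°, valid

α = atan 0.65 = 33.02°;  2α = 66.05°
edge 1: e_1 = (+3.39, +0.23);  n_1 = (+0.0677, -0.9977)
edge 3: e_3 = (-1.98, +0.96);  n_3 = (+0.4363, +0.8998)
∠(n_1, n_3) = 150.25°
δ = |180° − 150.25°| = 29.75°
29.75° ≤ 2α = 66.05°  →  valid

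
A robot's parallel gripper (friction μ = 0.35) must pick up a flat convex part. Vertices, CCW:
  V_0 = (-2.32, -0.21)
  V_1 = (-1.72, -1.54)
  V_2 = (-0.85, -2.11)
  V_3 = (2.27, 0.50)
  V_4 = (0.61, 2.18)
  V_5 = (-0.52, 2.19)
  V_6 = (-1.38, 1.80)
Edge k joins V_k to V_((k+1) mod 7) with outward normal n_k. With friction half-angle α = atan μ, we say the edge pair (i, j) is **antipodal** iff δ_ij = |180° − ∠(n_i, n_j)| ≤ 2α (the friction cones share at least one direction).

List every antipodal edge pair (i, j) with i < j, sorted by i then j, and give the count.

count = 5; pairs: (0,3), (1,3), (1,4), (2,5), (2,6)

α = atan 0.35 = 19.29°;  2α = 38.58°
n_0 = (-0.9115, -0.4112)
n_1 = (-0.5480, -0.8365)
n_2 = (+0.6416, -0.7670)
n_3 = (+0.7113, +0.7029)
n_4 = (+0.0088, +1.0000)
n_5 = (-0.4130, +0.9107)
n_6 = (-0.9058, +0.4236)
  (0,1): δ = 147.51°  ·
  (0,2): δ = 74.37°  ·
  (0,3): δ = 20.38°  ✓
  (0,4): δ = 65.21°  ·
  (0,5): δ = 90.11°  ·
  (0,6): δ = 130.65°  ·
  (1,2): δ = 106.85°  ·
  (1,3): δ = 12.11°  ✓
  (1,4): δ = 32.72°  ✓
  (1,5): δ = 57.63°  ·
  (1,6): δ = 98.17°  ·
  (2,3): δ = 85.26°  ·
  (2,4): δ = 40.42°  ·
  (2,5): δ = 15.52°  ✓
  (2,6): δ = 25.02°  ✓
  (3,4): δ = 135.16°  ·
  (3,5): δ = 110.26°  ·
  (3,6): δ = 69.72°  ·
  (4,5): δ = 155.10°  ·
  (4,6): δ = 114.56°  ·
  (5,6): δ = 139.46°  ·
antipodal pairs: 5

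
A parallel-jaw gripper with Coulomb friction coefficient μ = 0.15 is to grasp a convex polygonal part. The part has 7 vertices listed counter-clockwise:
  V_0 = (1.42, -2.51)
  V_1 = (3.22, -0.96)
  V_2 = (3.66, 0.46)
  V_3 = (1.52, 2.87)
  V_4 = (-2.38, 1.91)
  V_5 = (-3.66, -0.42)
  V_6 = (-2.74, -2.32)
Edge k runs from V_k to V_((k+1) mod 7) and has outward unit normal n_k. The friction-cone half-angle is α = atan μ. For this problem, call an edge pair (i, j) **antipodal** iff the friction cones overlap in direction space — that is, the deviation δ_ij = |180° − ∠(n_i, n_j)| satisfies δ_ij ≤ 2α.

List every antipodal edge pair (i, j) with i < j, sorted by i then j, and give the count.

count = 3; pairs: (1,4), (2,5), (3,6)

α = atan 0.15 = 8.53°;  2α = 17.06°
n_0 = (+0.6525, -0.7578)
n_1 = (+0.9552, -0.2960)
n_2 = (+0.7478, +0.6640)
n_3 = (-0.2390, +0.9710)
n_4 = (-0.8765, +0.4815)
n_5 = (-0.9000, -0.4358)
n_6 = (-0.0456, -0.9990)
  (0,1): δ = 147.95°  ·
  (0,2): δ = 89.13°  ·
  (0,3): δ = 26.90°  ·
  (0,4): δ = 20.49°  ·
  (0,5): δ = 75.10°  ·
  (0,6): δ = 136.65°  ·
  (1,2): δ = 121.18°  ·
  (1,3): δ = 58.96°  ·
  (1,4): δ = 11.57°  ✓
  (1,5): δ = 43.05°  ·
  (1,6): δ = 104.60°  ·
  (2,3): δ = 117.78°  ·
  (2,4): δ = 70.39°  ·
  (2,5): δ = 15.77°  ✓
  (2,6): δ = 45.78°  ·
  (3,4): δ = 132.61°  ·
  (3,5): δ = 77.99°  ·
  (3,6): δ = 16.44°  ✓
  (4,5): δ = 125.38°  ·
  (4,6): δ = 63.83°  ·
  (5,6): δ = 118.45°  ·
antipodal pairs: 3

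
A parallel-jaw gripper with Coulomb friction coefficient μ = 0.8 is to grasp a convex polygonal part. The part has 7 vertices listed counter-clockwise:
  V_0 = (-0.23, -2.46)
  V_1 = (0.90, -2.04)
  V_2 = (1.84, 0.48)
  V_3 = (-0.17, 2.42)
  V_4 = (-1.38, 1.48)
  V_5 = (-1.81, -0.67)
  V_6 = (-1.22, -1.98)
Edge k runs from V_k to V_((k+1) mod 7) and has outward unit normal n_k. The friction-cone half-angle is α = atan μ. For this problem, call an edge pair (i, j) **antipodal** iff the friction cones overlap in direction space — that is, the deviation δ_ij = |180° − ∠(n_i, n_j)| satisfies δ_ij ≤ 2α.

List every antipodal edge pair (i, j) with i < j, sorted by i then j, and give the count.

α = atan 0.8 = 38.66°;  2α = 77.32°
n_0 = (+0.3484, -0.9373)
n_1 = (+0.9369, -0.3495)
n_2 = (+0.6945, +0.7195)
n_3 = (-0.6135, +0.7897)
n_4 = (-0.9806, +0.1961)
n_5 = (-0.9118, -0.4107)
n_6 = (-0.4363, -0.8998)
  (0,1): δ = 130.85°  ·
  (0,2): δ = 64.37°  ✓
  (0,3): δ = 17.45°  ✓
  (0,4): δ = 58.30°  ✓
  (0,5): δ = 93.86°  ·
  (0,6): δ = 133.74°  ·
  (1,2): δ = 113.53°  ·
  (1,3): δ = 31.70°  ✓
  (1,4): δ = 9.15°  ✓
  (1,5): δ = 44.70°  ✓
  (1,6): δ = 84.59°  ·
  (2,3): δ = 98.17°  ·
  (2,4): δ = 57.33°  ✓
  (2,5): δ = 21.77°  ✓
  (2,6): δ = 18.12°  ✓
  (3,4): δ = 139.15°  ·
  (3,5): δ = 103.60°  ·
  (3,6): δ = 63.71°  ✓
  (4,5): δ = 144.44°  ·
  (4,6): δ = 104.56°  ·
  (5,6): δ = 140.11°  ·
antipodal pairs: 10

count = 10; pairs: (0,2), (0,3), (0,4), (1,3), (1,4), (1,5), (2,4), (2,5), (2,6), (3,6)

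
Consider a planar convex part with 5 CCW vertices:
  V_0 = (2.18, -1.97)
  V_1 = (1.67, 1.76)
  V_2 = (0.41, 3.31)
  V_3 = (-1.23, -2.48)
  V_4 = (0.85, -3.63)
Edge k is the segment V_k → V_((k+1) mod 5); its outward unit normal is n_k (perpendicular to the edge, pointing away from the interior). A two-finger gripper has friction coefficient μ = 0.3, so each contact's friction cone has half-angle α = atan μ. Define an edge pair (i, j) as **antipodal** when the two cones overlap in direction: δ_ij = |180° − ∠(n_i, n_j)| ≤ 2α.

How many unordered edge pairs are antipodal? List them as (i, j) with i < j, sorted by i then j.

α = atan 0.3 = 16.70°;  2α = 33.40°
n_0 = (+0.9908, +0.1355)
n_1 = (+0.7760, +0.6308)
n_2 = (-0.9621, +0.2725)
n_3 = (-0.4839, -0.8751)
n_4 = (+0.7804, -0.6253)
  (0,1): δ = 148.68°  ·
  (0,2): δ = 23.60°  ✓
  (0,3): δ = 53.28°  ·
  (0,4): δ = 133.51°  ·
  (1,2): δ = 54.92°  ·
  (1,3): δ = 21.95°  ✓
  (1,4): δ = 102.19°  ·
  (2,3): δ = 103.12°  ·
  (2,4): δ = 22.89°  ✓
  (3,4): δ = 99.76°  ·
antipodal pairs: 3

count = 3; pairs: (0,2), (1,3), (2,4)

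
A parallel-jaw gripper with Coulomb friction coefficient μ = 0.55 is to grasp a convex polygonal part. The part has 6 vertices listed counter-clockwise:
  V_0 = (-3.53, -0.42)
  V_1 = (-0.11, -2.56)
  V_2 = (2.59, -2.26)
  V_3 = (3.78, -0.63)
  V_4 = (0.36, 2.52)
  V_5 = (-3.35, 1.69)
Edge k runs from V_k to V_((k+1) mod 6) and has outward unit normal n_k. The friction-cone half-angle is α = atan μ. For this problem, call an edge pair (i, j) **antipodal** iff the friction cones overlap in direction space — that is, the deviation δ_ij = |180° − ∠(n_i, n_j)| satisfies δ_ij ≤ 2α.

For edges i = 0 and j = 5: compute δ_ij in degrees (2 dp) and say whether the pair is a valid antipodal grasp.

α = atan 0.55 = 28.81°;  2α = 57.62°
edge 0: e_0 = (+3.42, -2.14);  n_0 = (-0.5304, -0.8477)
edge 5: e_5 = (-0.18, -2.11);  n_5 = (-0.9964, +0.0850)
∠(n_0, n_5) = 62.84°
δ = |180° − 62.84°| = 117.16°
117.16° > 2α = 57.62°  →  invalid

δ = 117.16°, invalid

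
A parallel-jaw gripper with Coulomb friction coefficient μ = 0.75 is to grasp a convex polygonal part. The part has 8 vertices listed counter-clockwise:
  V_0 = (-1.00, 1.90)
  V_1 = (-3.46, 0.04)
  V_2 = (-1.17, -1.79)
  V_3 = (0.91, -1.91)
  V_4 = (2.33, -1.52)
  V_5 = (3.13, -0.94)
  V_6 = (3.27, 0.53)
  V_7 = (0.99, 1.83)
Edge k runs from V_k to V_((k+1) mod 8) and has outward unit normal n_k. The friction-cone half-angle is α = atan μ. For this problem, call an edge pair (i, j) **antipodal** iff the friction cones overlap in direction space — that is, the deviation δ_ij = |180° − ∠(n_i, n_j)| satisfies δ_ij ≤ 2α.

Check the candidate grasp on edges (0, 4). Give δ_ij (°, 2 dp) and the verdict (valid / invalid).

α = atan 0.75 = 36.87°;  2α = 73.74°
edge 0: e_0 = (-2.46, -1.86);  n_0 = (-0.6031, +0.7977)
edge 4: e_4 = (+0.80, +0.58);  n_4 = (+0.5870, -0.8096)
∠(n_0, n_4) = 178.85°
δ = |180° − 178.85°| = 1.15°
1.15° ≤ 2α = 73.74°  →  valid

δ = 1.15°, valid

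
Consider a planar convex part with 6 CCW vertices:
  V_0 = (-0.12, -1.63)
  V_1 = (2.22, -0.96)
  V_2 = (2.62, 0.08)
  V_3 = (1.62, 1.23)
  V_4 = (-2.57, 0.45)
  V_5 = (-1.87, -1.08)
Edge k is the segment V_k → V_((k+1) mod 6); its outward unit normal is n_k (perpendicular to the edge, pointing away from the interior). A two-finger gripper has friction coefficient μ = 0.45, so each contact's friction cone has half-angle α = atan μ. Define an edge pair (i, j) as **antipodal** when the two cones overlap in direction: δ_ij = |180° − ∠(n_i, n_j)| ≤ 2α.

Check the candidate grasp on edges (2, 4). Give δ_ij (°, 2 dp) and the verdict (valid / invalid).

α = atan 0.45 = 24.23°;  2α = 48.46°
edge 2: e_2 = (-1.00, +1.15);  n_2 = (+0.7546, +0.6562)
edge 4: e_4 = (+0.70, -1.53);  n_4 = (-0.9093, -0.4160)
∠(n_2, n_4) = 163.58°
δ = |180° − 163.58°| = 16.42°
16.42° ≤ 2α = 48.46°  →  valid

δ = 16.42°, valid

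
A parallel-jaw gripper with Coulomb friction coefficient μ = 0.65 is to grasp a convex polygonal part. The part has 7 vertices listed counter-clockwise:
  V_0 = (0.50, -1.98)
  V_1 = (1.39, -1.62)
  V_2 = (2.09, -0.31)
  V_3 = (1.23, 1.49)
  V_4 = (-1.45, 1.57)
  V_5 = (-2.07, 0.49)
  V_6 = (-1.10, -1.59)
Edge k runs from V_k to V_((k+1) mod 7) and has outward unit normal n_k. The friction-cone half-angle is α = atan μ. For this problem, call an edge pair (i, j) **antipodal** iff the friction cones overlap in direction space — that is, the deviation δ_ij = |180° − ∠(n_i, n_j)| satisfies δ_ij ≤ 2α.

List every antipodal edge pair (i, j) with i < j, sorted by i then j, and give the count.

count = 10; pairs: (0,3), (0,4), (1,3), (1,4), (1,5), (2,4), (2,5), (2,6), (3,5), (3,6)

α = atan 0.65 = 33.02°;  2α = 66.05°
n_0 = (+0.3750, -0.9270)
n_1 = (+0.8820, -0.4713)
n_2 = (+0.9023, +0.4311)
n_3 = (+0.0298, +0.9996)
n_4 = (-0.8673, +0.4979)
n_5 = (-0.9063, -0.4226)
n_6 = (-0.2368, -0.9716)
  (0,1): δ = 140.14°  ·
  (0,2): δ = 86.49°  ·
  (0,3): δ = 23.73°  ✓
  (0,4): δ = 38.12°  ✓
  (0,5): δ = 92.98°  ·
  (0,6): δ = 144.28°  ·
  (1,2): δ = 126.34°  ·
  (1,3): δ = 63.59°  ✓
  (1,4): δ = 1.74°  ✓
  (1,5): δ = 53.12°  ✓
  (1,6): δ = 104.42°  ·
  (2,3): δ = 117.25°  ·
  (2,4): δ = 55.40°  ✓
  (2,5): δ = 0.54°  ✓
  (2,6): δ = 50.76°  ✓
  (3,4): δ = 118.15°  ·
  (3,5): δ = 63.29°  ✓
  (3,6): δ = 11.99°  ✓
  (4,5): δ = 125.14°  ·
  (4,6): δ = 73.84°  ·
  (5,6): δ = 128.70°  ·
antipodal pairs: 10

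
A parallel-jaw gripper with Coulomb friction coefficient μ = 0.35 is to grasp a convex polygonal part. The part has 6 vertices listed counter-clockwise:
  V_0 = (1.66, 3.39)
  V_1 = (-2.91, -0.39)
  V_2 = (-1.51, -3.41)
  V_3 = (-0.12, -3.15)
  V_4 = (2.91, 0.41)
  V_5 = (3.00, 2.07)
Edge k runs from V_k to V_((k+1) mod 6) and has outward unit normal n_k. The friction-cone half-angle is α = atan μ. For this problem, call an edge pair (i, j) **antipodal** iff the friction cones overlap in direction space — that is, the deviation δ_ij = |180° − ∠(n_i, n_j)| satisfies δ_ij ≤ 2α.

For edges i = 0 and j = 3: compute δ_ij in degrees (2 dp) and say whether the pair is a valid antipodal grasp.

α = atan 0.35 = 19.29°;  2α = 38.58°
edge 0: e_0 = (-4.57, -3.78);  n_0 = (-0.6374, +0.7706)
edge 3: e_3 = (+3.03, +3.56);  n_3 = (+0.7615, -0.6481)
∠(n_0, n_3) = 170.00°
δ = |180° − 170.00°| = 10.00°
10.00° ≤ 2α = 38.58°  →  valid

δ = 10.00°, valid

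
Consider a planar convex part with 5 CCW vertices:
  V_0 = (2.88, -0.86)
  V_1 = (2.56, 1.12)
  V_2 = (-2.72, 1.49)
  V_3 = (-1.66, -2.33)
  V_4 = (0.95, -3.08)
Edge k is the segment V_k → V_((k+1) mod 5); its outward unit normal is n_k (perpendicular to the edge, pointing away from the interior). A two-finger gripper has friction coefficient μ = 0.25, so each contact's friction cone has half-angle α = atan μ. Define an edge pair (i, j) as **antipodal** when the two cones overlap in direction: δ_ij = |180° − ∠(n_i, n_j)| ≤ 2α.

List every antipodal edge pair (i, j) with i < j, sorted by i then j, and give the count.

count = 2; pairs: (0,2), (1,3)

α = atan 0.25 = 14.04°;  2α = 28.07°
n_0 = (+0.9872, +0.1595)
n_1 = (+0.0699, +0.9976)
n_2 = (-0.9636, -0.2674)
n_3 = (-0.2762, -0.9611)
n_4 = (+0.7547, -0.6561)
  (0,1): δ = 103.19°  ·
  (0,2): δ = 6.33°  ✓
  (0,3): δ = 64.79°  ·
  (0,4): δ = 129.82°  ·
  (1,2): δ = 70.48°  ·
  (1,3): δ = 12.02°  ✓
  (1,4): δ = 53.01°  ·
  (2,3): δ = 121.54°  ·
  (2,4): δ = 56.51°  ·
  (3,4): δ = 114.97°  ·
antipodal pairs: 2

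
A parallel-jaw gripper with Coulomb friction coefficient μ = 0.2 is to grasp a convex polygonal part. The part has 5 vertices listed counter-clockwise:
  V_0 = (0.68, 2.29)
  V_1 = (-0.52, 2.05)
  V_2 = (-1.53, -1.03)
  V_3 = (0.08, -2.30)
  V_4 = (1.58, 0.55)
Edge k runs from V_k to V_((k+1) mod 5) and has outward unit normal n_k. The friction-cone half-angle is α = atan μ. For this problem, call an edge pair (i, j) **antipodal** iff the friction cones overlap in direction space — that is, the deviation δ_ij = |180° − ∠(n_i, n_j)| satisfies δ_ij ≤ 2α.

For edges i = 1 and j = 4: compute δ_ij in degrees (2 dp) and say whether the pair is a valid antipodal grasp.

α = atan 0.2 = 11.31°;  2α = 22.62°
edge 1: e_1 = (-1.01, -3.08);  n_1 = (-0.9502, +0.3116)
edge 4: e_4 = (-0.90, +1.74);  n_4 = (+0.8882, +0.4594)
∠(n_1, n_4) = 134.49°
δ = |180° − 134.49°| = 45.51°
45.51° > 2α = 22.62°  →  invalid

δ = 45.51°, invalid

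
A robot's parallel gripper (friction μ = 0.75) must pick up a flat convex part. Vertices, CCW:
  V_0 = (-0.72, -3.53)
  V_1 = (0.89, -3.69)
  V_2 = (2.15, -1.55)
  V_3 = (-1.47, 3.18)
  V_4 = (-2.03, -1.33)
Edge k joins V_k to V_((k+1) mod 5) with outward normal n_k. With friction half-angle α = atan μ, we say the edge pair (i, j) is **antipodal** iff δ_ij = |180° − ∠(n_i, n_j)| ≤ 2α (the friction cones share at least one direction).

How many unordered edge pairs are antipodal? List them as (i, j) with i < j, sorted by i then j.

α = atan 0.75 = 36.87°;  2α = 73.74°
n_0 = (-0.0989, -0.9951)
n_1 = (+0.8617, -0.5074)
n_2 = (+0.7941, +0.6078)
n_3 = (-0.9924, +0.1232)
n_4 = (-0.8592, -0.5116)
  (0,1): δ = 114.81°  ·
  (0,2): δ = 46.90°  ✓
  (0,3): δ = 88.60°  ·
  (0,4): δ = 126.45°  ·
  (1,2): δ = 112.08°  ·
  (1,3): δ = 23.41°  ✓
  (1,4): δ = 61.26°  ✓
  (2,3): δ = 44.51°  ✓
  (2,4): δ = 6.66°  ✓
  (3,4): δ = 142.15°  ·
antipodal pairs: 5

count = 5; pairs: (0,2), (1,3), (1,4), (2,3), (2,4)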